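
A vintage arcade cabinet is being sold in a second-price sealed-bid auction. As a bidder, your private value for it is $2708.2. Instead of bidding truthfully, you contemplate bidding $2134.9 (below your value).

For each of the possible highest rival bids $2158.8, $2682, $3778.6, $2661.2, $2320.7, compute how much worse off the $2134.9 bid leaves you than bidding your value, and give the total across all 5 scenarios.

The deviation costs you only when the competing bid falls strictly between $2134.9 and $2708.2; elsewhere both bids give the same outcome.
$2158.8: truthful payoff $549.4, deviation payoff $0 → loss $549.4.
$2682: truthful payoff $26.2, deviation payoff $0 → loss $26.2.
$3778.6: outcomes coincide → loss $0.
$2661.2: truthful payoff $47, deviation payoff $0 → loss $47.
$2320.7: truthful payoff $387.5, deviation payoff $0 → loss $387.5.
Total loss = $549.4 + $26.2 + $47 + $387.5 = $1010.1.

$1010.1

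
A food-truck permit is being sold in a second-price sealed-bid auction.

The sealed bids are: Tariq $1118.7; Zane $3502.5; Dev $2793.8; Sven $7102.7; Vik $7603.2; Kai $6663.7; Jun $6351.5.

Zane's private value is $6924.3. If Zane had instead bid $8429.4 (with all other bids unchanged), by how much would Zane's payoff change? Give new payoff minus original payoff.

−$678.9

The highest bid among the other bidders is $7603.2; Zane's bid doesn't change that.
Original bid $3502.5: Zane is not highest (top rival bid is $7603.2); payoff $0.
Alternative bid $8429.4: Zane is highest, pays the top rival bid $7603.2; payoff $6924.3 − $7603.2 = −$678.9.
Change in payoff = −$678.9 − ($0) = −$678.9.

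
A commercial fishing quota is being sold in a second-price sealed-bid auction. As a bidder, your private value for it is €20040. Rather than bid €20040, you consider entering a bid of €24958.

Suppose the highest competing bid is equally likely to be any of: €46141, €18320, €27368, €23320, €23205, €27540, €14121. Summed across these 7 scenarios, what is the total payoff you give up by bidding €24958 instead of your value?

€6445

The deviation costs you only when the competing bid falls strictly between €20040 and €24958; elsewhere both bids give the same outcome.
€46141: outcomes coincide → loss €0.
€18320: outcomes coincide → loss €0.
€27368: outcomes coincide → loss €0.
€23320: truthful payoff €0, deviation payoff −€3280 → loss €3280.
€23205: truthful payoff €0, deviation payoff −€3165 → loss €3165.
€27540: outcomes coincide → loss €0.
€14121: outcomes coincide → loss €0.
Total loss = €3280 + €3165 = €6445.
Because the price is fixed by the runner-up's bid, deviating from your value can only change a good outcome into a bad one — never the reverse.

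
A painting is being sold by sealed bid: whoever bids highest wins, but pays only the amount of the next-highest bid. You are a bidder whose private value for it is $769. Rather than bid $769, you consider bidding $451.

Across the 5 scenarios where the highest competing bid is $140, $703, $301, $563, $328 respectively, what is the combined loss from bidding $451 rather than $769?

The deviation costs you only when the competing bid falls strictly between $451 and $769; elsewhere both bids give the same outcome.
$140: outcomes coincide → loss $0.
$703: truthful payoff $66, deviation payoff $0 → loss $66.
$301: outcomes coincide → loss $0.
$563: truthful payoff $206, deviation payoff $0 → loss $206.
$328: outcomes coincide → loss $0.
Total loss = $66 + $206 = $272.
In a second-price auction your bid sets only whether you win, not what you pay, so bidding your true value is weakly dominant.

$272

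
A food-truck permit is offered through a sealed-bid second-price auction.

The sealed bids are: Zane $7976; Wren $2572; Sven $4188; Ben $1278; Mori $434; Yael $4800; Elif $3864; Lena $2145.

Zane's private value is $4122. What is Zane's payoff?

Highest bid: Zane at $7976, so Zane wins.
Second-highest bid: Yael at $4800 — that is the price the winner pays.
Zane's payoff = value − price = $4122 − $4800 = −$678.

−$678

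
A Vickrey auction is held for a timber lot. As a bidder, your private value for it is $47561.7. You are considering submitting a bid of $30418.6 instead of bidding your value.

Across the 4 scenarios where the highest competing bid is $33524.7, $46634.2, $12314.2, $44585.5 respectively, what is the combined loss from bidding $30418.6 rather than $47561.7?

The deviation costs you only when the competing bid falls strictly between $30418.6 and $47561.7; elsewhere both bids give the same outcome.
$33524.7: truthful payoff $14037, deviation payoff $0 → loss $14037.
$46634.2: truthful payoff $927.5, deviation payoff $0 → loss $927.5.
$12314.2: outcomes coincide → loss $0.
$44585.5: truthful payoff $2976.2, deviation payoff $0 → loss $2976.2.
Total loss = $14037 + $927.5 + $2976.2 = $17940.7.
Because the price is fixed by the runner-up's bid, deviating from your value can only change a good outcome into a bad one — never the reverse.

$17940.7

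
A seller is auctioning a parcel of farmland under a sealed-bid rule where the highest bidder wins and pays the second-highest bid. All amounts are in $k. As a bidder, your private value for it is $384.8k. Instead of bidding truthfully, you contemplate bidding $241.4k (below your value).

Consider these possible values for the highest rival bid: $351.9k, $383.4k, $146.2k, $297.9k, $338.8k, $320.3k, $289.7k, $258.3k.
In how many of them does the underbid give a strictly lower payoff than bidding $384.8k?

7

The deviation hurts exactly when the highest competing bid lies strictly between $241.4k and $384.8k — underbidding then forfeits a profitable win.
$351.9k: inside the interval → strictly worse (loss $32.9k).
$383.4k: inside the interval → strictly worse (loss $1.4k).
$146.2k: below both → same outcome either way.
$297.9k: inside the interval → strictly worse (loss $86.9k).
$338.8k: inside the interval → strictly worse (loss $46k).
$320.3k: inside the interval → strictly worse (loss $64.5k).
$289.7k: inside the interval → strictly worse (loss $95.1k).
$258.3k: inside the interval → strictly worse (loss $126.5k).
Count: 7.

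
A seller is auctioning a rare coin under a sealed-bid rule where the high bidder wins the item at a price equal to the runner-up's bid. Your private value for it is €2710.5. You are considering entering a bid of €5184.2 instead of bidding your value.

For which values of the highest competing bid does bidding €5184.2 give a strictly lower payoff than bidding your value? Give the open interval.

If the competing bid is below €2710.5, both bids win at the same price — no difference.
If it is above €5184.2, both bids lose — no difference.
If it lies strictly between €2710.5 and €5184.2, bidding your value loses (payoff 0) while bidding €5184.2 wins at a price above your value (payoff negative).
So the deviation strictly hurts on the open interval (€2710.5, €5184.2).

(€2710.5, €5184.2)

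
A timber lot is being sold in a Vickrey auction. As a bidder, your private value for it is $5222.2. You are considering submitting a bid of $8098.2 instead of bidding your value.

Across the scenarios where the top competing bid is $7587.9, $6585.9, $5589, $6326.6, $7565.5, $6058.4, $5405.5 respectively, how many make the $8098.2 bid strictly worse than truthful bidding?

7

The deviation hurts exactly when the highest competing bid lies strictly between $5222.2 and $8098.2 — overbidding then wins at a price above your value.
$7587.9: inside the interval → strictly worse (loss $2365.7).
$6585.9: inside the interval → strictly worse (loss $1363.7).
$5589: inside the interval → strictly worse (loss $366.8).
$6326.6: inside the interval → strictly worse (loss $1104.4).
$7565.5: inside the interval → strictly worse (loss $2343.3).
$6058.4: inside the interval → strictly worse (loss $836.2).
$5405.5: inside the interval → strictly worse (loss $183.3).
Count: 7.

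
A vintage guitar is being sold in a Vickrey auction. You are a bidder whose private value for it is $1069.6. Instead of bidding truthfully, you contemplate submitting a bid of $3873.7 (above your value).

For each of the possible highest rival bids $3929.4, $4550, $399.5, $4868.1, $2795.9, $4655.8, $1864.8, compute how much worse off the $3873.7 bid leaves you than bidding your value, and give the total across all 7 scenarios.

$2521.5

The deviation costs you only when the competing bid falls strictly between $1069.6 and $3873.7; elsewhere both bids give the same outcome.
$3929.4: outcomes coincide → loss $0.
$4550: outcomes coincide → loss $0.
$399.5: outcomes coincide → loss $0.
$4868.1: outcomes coincide → loss $0.
$2795.9: truthful payoff $0, deviation payoff −$1726.3 → loss $1726.3.
$4655.8: outcomes coincide → loss $0.
$1864.8: truthful payoff $0, deviation payoff −$795.2 → loss $795.2.
Total loss = $1726.3 + $795.2 = $2521.5.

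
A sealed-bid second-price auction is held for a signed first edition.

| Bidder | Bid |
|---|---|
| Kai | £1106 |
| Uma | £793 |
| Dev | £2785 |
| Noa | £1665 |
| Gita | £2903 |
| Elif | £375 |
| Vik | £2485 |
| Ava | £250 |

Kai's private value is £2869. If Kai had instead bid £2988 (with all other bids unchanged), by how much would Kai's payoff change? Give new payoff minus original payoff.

−£34

The highest bid among the other bidders is £2903; Kai's bid doesn't change that.
Original bid £1106: Kai is not highest (top rival bid is £2903); payoff £0.
Alternative bid £2988: Kai is highest, pays the top rival bid £2903; payoff £2869 − £2903 = −£34.
Change in payoff = −£34 − (£0) = −£34.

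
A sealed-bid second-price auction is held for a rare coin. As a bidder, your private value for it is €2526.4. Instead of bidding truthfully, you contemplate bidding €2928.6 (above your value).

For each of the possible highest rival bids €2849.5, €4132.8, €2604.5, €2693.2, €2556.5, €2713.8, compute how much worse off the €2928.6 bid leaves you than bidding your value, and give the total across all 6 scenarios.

The deviation costs you only when the competing bid falls strictly between €2526.4 and €2928.6; elsewhere both bids give the same outcome.
€2849.5: truthful payoff €0, deviation payoff −€323.1 → loss €323.1.
€4132.8: outcomes coincide → loss €0.
€2604.5: truthful payoff €0, deviation payoff −€78.1 → loss €78.1.
€2693.2: truthful payoff €0, deviation payoff −€166.8 → loss €166.8.
€2556.5: truthful payoff €0, deviation payoff −€30.1 → loss €30.1.
€2713.8: truthful payoff €0, deviation payoff −€187.4 → loss €187.4.
Total loss = €323.1 + €78.1 + €166.8 + €30.1 + €187.4 = €785.5.

€785.5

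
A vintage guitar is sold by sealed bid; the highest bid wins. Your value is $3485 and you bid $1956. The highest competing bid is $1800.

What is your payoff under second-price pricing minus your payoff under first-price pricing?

You have the highest bid, so you win under either rule.
Second-price: pay $1800 → payoff $1685.
First-price: pay your own bid $1956 → payoff $1529.
Difference = $1685 − ($1529) = $156.

$156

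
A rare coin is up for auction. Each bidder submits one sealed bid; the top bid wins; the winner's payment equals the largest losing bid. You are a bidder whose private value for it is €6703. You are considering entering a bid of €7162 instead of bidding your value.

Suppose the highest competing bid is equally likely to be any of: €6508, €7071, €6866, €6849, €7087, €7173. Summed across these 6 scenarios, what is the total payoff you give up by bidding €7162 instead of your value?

The deviation costs you only when the competing bid falls strictly between €6703 and €7162; elsewhere both bids give the same outcome.
€6508: outcomes coincide → loss €0.
€7071: truthful payoff €0, deviation payoff −€368 → loss €368.
€6866: truthful payoff €0, deviation payoff −€163 → loss €163.
€6849: truthful payoff €0, deviation payoff −€146 → loss €146.
€7087: truthful payoff €0, deviation payoff −€384 → loss €384.
€7173: outcomes coincide → loss €0.
Total loss = €368 + €163 + €146 + €384 = €1061.

€1061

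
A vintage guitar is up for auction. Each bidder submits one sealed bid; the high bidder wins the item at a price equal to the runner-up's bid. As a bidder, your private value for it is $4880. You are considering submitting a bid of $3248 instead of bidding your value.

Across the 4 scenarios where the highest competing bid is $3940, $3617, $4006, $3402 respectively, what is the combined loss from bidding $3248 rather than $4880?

The deviation costs you only when the competing bid falls strictly between $3248 and $4880; elsewhere both bids give the same outcome.
$3940: truthful payoff $940, deviation payoff $0 → loss $940.
$3617: truthful payoff $1263, deviation payoff $0 → loss $1263.
$4006: truthful payoff $874, deviation payoff $0 → loss $874.
$3402: truthful payoff $1478, deviation payoff $0 → loss $1478.
Total loss = $940 + $1263 + $874 + $1478 = $4555.
In a second-price auction your bid sets only whether you win, not what you pay, so bidding your true value is weakly dominant.

$4555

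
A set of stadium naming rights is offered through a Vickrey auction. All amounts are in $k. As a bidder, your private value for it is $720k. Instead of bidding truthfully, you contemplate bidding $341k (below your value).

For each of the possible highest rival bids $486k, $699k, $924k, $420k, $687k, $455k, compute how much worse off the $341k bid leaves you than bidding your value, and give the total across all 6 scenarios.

$853k

The deviation costs you only when the competing bid falls strictly between $341k and $720k; elsewhere both bids give the same outcome.
$486k: truthful payoff $234k, deviation payoff $0k → loss $234k.
$699k: truthful payoff $21k, deviation payoff $0k → loss $21k.
$924k: outcomes coincide → loss $0k.
$420k: truthful payoff $300k, deviation payoff $0k → loss $300k.
$687k: truthful payoff $33k, deviation payoff $0k → loss $33k.
$455k: truthful payoff $265k, deviation payoff $0k → loss $265k.
Total loss = $234k + $21k + $300k + $33k + $265k = $853k.
In a second-price auction your bid sets only whether you win, not what you pay, so bidding your true value is weakly dominant.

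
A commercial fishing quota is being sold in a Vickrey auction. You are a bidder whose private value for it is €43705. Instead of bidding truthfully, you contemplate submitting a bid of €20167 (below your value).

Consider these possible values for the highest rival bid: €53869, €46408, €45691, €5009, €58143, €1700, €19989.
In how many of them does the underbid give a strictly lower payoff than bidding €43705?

0

The deviation hurts exactly when the highest competing bid lies strictly between €20167 and €43705 — underbidding then forfeits a profitable win.
€53869: above both → same outcome either way.
€46408: above both → same outcome either way.
€45691: above both → same outcome either way.
€5009: below both → same outcome either way.
€58143: above both → same outcome either way.
€1700: below both → same outcome either way.
€19989: below both → same outcome either way.
Count: 0.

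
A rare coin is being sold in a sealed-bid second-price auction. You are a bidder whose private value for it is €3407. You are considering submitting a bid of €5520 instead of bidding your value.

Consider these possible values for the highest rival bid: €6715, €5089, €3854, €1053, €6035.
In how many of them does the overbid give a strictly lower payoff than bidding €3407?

The deviation hurts exactly when the highest competing bid lies strictly between €3407 and €5520 — overbidding then wins at a price above your value.
€6715: above both → same outcome either way.
€5089: inside the interval → strictly worse (loss €1682).
€3854: inside the interval → strictly worse (loss €447).
€1053: below both → same outcome either way.
€6035: above both → same outcome either way.
Count: 2.

2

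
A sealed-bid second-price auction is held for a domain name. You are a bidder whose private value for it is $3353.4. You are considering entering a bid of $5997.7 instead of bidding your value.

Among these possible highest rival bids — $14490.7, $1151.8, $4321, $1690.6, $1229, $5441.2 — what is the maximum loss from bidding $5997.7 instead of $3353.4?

$14490.7: same outcome either way → loss $0.
$1151.8: same outcome either way → loss $0.
$4321: truthful gives $0, deviation gives −$967.6 → loss $967.6.
$1690.6: same outcome either way → loss $0.
$1229: same outcome either way → loss $0.
$5441.2: truthful gives $0, deviation gives −$2087.8 → loss $2087.8.
Maximum loss: $2087.8.

$2087.8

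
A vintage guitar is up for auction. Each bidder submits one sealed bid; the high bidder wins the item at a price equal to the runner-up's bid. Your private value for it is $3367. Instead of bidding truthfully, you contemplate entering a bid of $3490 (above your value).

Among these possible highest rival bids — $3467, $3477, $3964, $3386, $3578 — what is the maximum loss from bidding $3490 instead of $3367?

$3467: truthful gives $0, deviation gives −$100 → loss $100.
$3477: truthful gives $0, deviation gives −$110 → loss $110.
$3964: same outcome either way → loss $0.
$3386: truthful gives $0, deviation gives −$19 → loss $19.
$3578: same outcome either way → loss $0.
Maximum loss: $110.

$110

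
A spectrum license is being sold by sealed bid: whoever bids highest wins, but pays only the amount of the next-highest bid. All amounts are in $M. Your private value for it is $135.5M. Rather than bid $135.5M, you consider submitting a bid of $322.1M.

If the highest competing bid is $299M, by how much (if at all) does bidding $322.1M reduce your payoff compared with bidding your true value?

Bidding your value $135.5M: you lose (since $135.5M < $299M). Payoff $0M.
Bidding $322.1M: you win and pay $299M. Payoff $135.5M − $299M = −$163.5M.
The competing bid $299M lies between your value and your inflated bid, so overbidding wins an item priced above your value.
Loss from deviating = $0M − (−$163.5M) = $163.5M.
Because the price is fixed by the runner-up's bid, deviating from your value can only change a good outcome into a bad one — never the reverse.

$163.5M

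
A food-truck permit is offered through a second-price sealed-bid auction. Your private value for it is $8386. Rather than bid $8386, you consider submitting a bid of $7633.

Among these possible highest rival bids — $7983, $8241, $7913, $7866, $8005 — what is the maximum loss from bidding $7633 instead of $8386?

$520

$7983: truthful gives $403, deviation gives $0 → loss $403.
$8241: truthful gives $145, deviation gives $0 → loss $145.
$7913: truthful gives $473, deviation gives $0 → loss $473.
$7866: truthful gives $520, deviation gives $0 → loss $520.
$8005: truthful gives $381, deviation gives $0 → loss $381.
Maximum loss: $520.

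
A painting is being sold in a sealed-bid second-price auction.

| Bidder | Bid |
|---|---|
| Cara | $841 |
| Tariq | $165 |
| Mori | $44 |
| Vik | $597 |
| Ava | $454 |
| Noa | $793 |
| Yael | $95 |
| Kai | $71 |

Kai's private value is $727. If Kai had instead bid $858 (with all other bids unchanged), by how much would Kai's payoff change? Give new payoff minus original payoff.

−$114

The highest bid among the other bidders is $841; Kai's bid doesn't change that.
Original bid $71: Kai is not highest (top rival bid is $841); payoff $0.
Alternative bid $858: Kai is highest, pays the top rival bid $841; payoff $727 − $841 = −$114.
Change in payoff = −$114 − ($0) = −$114.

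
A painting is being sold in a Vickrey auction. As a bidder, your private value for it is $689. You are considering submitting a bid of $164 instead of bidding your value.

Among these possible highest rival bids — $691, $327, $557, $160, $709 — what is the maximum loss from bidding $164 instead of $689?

$362

$691: same outcome either way → loss $0.
$327: truthful gives $362, deviation gives $0 → loss $362.
$557: truthful gives $132, deviation gives $0 → loss $132.
$160: same outcome either way → loss $0.
$709: same outcome either way → loss $0.
Maximum loss: $362.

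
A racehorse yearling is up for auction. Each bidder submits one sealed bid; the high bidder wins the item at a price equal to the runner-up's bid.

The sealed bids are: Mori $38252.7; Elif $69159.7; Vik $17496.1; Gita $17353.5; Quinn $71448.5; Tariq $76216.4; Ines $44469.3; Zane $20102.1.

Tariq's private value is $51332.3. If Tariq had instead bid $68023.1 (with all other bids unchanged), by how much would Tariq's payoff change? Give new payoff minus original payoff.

The highest bid among the other bidders is $71448.5; Tariq's bid doesn't change that.
Original bid $76216.4: Tariq is highest, pays the top rival bid $71448.5; payoff $51332.3 − $71448.5 = −$20116.2.
Alternative bid $68023.1: Tariq is not highest (top rival bid is $71448.5); payoff $0.
Change in payoff = $0 − (−$20116.2) = $20116.2.

$20116.2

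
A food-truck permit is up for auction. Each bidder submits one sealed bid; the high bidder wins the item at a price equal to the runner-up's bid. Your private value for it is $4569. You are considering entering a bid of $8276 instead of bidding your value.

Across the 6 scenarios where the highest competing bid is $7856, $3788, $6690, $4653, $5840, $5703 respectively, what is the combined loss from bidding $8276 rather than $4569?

$7897

The deviation costs you only when the competing bid falls strictly between $4569 and $8276; elsewhere both bids give the same outcome.
$7856: truthful payoff $0, deviation payoff −$3287 → loss $3287.
$3788: outcomes coincide → loss $0.
$6690: truthful payoff $0, deviation payoff −$2121 → loss $2121.
$4653: truthful payoff $0, deviation payoff −$84 → loss $84.
$5840: truthful payoff $0, deviation payoff −$1271 → loss $1271.
$5703: truthful payoff $0, deviation payoff −$1134 → loss $1134.
Total loss = $3287 + $2121 + $84 + $1271 + $1134 = $7897.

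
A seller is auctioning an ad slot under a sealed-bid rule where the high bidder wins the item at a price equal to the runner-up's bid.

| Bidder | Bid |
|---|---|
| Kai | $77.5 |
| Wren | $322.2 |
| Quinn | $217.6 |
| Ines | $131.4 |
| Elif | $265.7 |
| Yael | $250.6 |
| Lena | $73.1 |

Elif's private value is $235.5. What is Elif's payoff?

Highest bid: Wren at $322.2, so Wren wins.
Second-highest bid: Elif at $265.7 — that is the price the winner pays.
Elif did not win, so Elif pays nothing and receives nothing: payoff $0.

$0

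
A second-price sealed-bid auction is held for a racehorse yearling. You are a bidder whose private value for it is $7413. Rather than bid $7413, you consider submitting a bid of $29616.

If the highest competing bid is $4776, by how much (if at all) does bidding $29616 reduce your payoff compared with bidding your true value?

Bidding your value $7413: you win (since $7413 > $4776) and pay $4776. Payoff $2637.
Bidding $29616: you win and pay $4776. Payoff $7413 − $4776 = $2637.
Difference = $2637 − $2637 = $0; both bids lead to the same outcome because the competing bid is below both your value and your alternative bid.

$0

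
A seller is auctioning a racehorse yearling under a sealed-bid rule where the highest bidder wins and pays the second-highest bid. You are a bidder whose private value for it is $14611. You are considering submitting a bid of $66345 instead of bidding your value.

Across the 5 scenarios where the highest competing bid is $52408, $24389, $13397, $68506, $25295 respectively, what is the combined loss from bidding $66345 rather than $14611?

$58259

The deviation costs you only when the competing bid falls strictly between $14611 and $66345; elsewhere both bids give the same outcome.
$52408: truthful payoff $0, deviation payoff −$37797 → loss $37797.
$24389: truthful payoff $0, deviation payoff −$9778 → loss $9778.
$13397: outcomes coincide → loss $0.
$68506: outcomes coincide → loss $0.
$25295: truthful payoff $0, deviation payoff −$10684 → loss $10684.
Total loss = $37797 + $9778 + $10684 = $58259.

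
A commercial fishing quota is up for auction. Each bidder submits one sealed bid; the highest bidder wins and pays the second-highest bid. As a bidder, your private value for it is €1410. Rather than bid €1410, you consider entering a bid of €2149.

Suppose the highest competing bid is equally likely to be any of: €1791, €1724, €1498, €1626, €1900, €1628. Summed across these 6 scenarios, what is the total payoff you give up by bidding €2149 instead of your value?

The deviation costs you only when the competing bid falls strictly between €1410 and €2149; elsewhere both bids give the same outcome.
€1791: truthful payoff €0, deviation payoff −€381 → loss €381.
€1724: truthful payoff €0, deviation payoff −€314 → loss €314.
€1498: truthful payoff €0, deviation payoff −€88 → loss €88.
€1626: truthful payoff €0, deviation payoff −€216 → loss €216.
€1900: truthful payoff €0, deviation payoff −€490 → loss €490.
€1628: truthful payoff €0, deviation payoff −€218 → loss €218.
Total loss = €381 + €314 + €88 + €216 + €490 + €218 = €1707.
In a second-price auction your bid sets only whether you win, not what you pay, so bidding your true value is weakly dominant.

€1707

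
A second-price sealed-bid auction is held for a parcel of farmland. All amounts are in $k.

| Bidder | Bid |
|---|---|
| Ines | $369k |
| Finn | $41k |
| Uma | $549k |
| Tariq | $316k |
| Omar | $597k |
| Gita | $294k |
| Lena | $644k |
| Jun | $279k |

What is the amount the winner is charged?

Highest bid: Lena at $644k, so Lena wins.
Second-highest bid: Omar at $597k — that is the price the winner pays.

$597k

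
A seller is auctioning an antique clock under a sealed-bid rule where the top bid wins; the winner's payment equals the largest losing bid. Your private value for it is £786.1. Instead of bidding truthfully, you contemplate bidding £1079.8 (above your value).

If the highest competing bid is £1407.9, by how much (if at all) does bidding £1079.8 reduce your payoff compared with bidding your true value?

£0

Bidding your value £786.1: you lose (since £786.1 < £1407.9). Payoff £0.
Bidding £1079.8: you lose. Payoff £0.
Difference = £0 − £0 = £0; both bids lead to the same outcome because the competing bid is above both your value and your alternative bid.
In a second-price auction your bid sets only whether you win, not what you pay, so bidding your true value is weakly dominant.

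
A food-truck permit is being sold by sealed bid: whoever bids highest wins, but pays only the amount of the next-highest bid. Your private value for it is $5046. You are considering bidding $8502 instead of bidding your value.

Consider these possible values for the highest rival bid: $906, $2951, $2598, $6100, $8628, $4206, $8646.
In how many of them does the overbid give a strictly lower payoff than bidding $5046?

1

The deviation hurts exactly when the highest competing bid lies strictly between $5046 and $8502 — overbidding then wins at a price above your value.
$906: below both → same outcome either way.
$2951: below both → same outcome either way.
$2598: below both → same outcome either way.
$6100: inside the interval → strictly worse (loss $1054).
$8628: above both → same outcome either way.
$4206: below both → same outcome either way.
$8646: above both → same outcome either way.
Count: 1.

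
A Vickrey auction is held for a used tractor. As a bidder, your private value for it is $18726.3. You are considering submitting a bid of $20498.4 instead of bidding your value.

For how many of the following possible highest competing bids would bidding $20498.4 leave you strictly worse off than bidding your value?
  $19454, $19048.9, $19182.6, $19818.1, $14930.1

4

The deviation hurts exactly when the highest competing bid lies strictly between $18726.3 and $20498.4 — overbidding then wins at a price above your value.
$19454: inside the interval → strictly worse (loss $727.7).
$19048.9: inside the interval → strictly worse (loss $322.6).
$19182.6: inside the interval → strictly worse (loss $456.3).
$19818.1: inside the interval → strictly worse (loss $1091.8).
$14930.1: below both → same outcome either way.
Count: 4.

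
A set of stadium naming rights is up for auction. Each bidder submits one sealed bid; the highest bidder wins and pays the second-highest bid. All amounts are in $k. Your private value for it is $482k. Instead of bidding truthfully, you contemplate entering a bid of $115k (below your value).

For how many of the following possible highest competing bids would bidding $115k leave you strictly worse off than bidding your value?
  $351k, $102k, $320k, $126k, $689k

3

The deviation hurts exactly when the highest competing bid lies strictly between $115k and $482k — underbidding then forfeits a profitable win.
$351k: inside the interval → strictly worse (loss $131k).
$102k: below both → same outcome either way.
$320k: inside the interval → strictly worse (loss $162k).
$126k: inside the interval → strictly worse (loss $356k).
$689k: above both → same outcome either way.
Count: 3.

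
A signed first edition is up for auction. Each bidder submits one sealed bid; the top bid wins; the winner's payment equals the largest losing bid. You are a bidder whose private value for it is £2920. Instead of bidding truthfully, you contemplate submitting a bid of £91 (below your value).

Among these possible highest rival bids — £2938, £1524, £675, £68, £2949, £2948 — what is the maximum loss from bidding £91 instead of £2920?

£2938: same outcome either way → loss £0.
£1524: truthful gives £1396, deviation gives £0 → loss £1396.
£675: truthful gives £2245, deviation gives £0 → loss £2245.
£68: same outcome either way → loss £0.
£2949: same outcome either way → loss £0.
£2948: same outcome either way → loss £0.
Maximum loss: £2245.

£2245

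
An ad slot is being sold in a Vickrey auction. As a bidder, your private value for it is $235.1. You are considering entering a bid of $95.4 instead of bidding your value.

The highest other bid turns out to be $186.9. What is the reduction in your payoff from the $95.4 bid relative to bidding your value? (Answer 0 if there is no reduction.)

$48.2

Bidding your value $235.1: you win (since $235.1 > $186.9) and pay $186.9. Payoff $48.2.
Bidding $95.4: you lose. Payoff $0.
The competing bid $186.9 lies between your shaded bid and your value, so underbidding forfeits an item you could have won at a profitable price.
Loss from deviating = $48.2 − ($0) = $48.2.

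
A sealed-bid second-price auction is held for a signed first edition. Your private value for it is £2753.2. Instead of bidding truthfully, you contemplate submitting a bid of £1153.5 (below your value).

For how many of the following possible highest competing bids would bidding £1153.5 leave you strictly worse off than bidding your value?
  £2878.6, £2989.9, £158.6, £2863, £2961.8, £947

0

The deviation hurts exactly when the highest competing bid lies strictly between £1153.5 and £2753.2 — underbidding then forfeits a profitable win.
£2878.6: above both → same outcome either way.
£2989.9: above both → same outcome either way.
£158.6: below both → same outcome either way.
£2863: above both → same outcome either way.
£2961.8: above both → same outcome either way.
£947: below both → same outcome either way.
Count: 0.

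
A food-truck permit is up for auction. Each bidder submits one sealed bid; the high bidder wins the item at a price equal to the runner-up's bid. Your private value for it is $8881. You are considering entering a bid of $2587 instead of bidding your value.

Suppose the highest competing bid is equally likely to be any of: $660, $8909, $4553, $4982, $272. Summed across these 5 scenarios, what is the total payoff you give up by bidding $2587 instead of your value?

The deviation costs you only when the competing bid falls strictly between $2587 and $8881; elsewhere both bids give the same outcome.
$660: outcomes coincide → loss $0.
$8909: outcomes coincide → loss $0.
$4553: truthful payoff $4328, deviation payoff $0 → loss $4328.
$4982: truthful payoff $3899, deviation payoff $0 → loss $3899.
$272: outcomes coincide → loss $0.
Total loss = $4328 + $3899 = $8227.
Because the price is fixed by the runner-up's bid, deviating from your value can only change a good outcome into a bad one — never the reverse.

$8227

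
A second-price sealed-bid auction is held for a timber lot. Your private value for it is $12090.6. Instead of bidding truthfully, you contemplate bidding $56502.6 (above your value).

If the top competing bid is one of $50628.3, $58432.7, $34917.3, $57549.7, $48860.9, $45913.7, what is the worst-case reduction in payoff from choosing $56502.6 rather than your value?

$50628.3: truthful gives $0, deviation gives −$38537.7 → loss $38537.7.
$58432.7: same outcome either way → loss $0.
$34917.3: truthful gives $0, deviation gives −$22826.7 → loss $22826.7.
$57549.7: same outcome either way → loss $0.
$48860.9: truthful gives $0, deviation gives −$36770.3 → loss $36770.3.
$45913.7: truthful gives $0, deviation gives −$33823.1 → loss $33823.1.
Maximum loss: $38537.7.

$38537.7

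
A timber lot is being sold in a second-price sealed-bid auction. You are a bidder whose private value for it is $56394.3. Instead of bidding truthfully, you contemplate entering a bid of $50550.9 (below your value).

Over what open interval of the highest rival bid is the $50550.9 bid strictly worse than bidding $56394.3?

($50550.9, $56394.3)

If the competing bid is below $50550.9, both bids win at the same price — no difference.
If it is above $56394.3, both bids lose — no difference.
If it lies strictly between $50550.9 and $56394.3, bidding your value wins at a price below your value (positive payoff) while bidding $50550.9 loses (payoff 0).
So the deviation strictly hurts on the open interval ($50550.9, $56394.3).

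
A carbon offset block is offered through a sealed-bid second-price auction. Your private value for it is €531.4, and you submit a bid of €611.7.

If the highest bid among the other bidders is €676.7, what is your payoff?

€0

Your bid €611.7 is below the highest competing bid €676.7, so you lose.
A losing bidder pays nothing and receives nothing: payoff = €0.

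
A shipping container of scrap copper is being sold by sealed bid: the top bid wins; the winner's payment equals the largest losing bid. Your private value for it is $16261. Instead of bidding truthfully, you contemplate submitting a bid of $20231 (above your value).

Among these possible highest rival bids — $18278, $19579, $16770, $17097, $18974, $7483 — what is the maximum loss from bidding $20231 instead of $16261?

$18278: truthful gives $0, deviation gives −$2017 → loss $2017.
$19579: truthful gives $0, deviation gives −$3318 → loss $3318.
$16770: truthful gives $0, deviation gives −$509 → loss $509.
$17097: truthful gives $0, deviation gives −$836 → loss $836.
$18974: truthful gives $0, deviation gives −$2713 → loss $2713.
$7483: same outcome either way → loss $0.
Maximum loss: $3318.

$3318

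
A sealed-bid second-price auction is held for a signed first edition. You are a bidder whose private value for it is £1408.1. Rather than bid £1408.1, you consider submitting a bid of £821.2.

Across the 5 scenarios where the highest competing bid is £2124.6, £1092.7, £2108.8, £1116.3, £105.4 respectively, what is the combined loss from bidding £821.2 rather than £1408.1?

£607.2

The deviation costs you only when the competing bid falls strictly between £821.2 and £1408.1; elsewhere both bids give the same outcome.
£2124.6: outcomes coincide → loss £0.
£1092.7: truthful payoff £315.4, deviation payoff £0 → loss £315.4.
£2108.8: outcomes coincide → loss £0.
£1116.3: truthful payoff £291.8, deviation payoff £0 → loss £291.8.
£105.4: outcomes coincide → loss £0.
Total loss = £315.4 + £291.8 = £607.2.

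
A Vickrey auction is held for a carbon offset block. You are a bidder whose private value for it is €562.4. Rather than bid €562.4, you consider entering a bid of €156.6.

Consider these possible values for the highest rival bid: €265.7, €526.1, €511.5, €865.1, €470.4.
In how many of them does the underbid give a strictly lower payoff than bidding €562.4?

4

The deviation hurts exactly when the highest competing bid lies strictly between €156.6 and €562.4 — underbidding then forfeits a profitable win.
€265.7: inside the interval → strictly worse (loss €296.7).
€526.1: inside the interval → strictly worse (loss €36.3).
€511.5: inside the interval → strictly worse (loss €50.9).
€865.1: above both → same outcome either way.
€470.4: inside the interval → strictly worse (loss €92).
Count: 4.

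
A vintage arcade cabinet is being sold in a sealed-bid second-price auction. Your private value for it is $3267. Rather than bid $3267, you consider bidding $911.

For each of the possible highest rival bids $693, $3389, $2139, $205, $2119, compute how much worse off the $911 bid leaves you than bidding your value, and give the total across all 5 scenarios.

$2276

The deviation costs you only when the competing bid falls strictly between $911 and $3267; elsewhere both bids give the same outcome.
$693: outcomes coincide → loss $0.
$3389: outcomes coincide → loss $0.
$2139: truthful payoff $1128, deviation payoff $0 → loss $1128.
$205: outcomes coincide → loss $0.
$2119: truthful payoff $1148, deviation payoff $0 → loss $1148.
Total loss = $1128 + $1148 = $2276.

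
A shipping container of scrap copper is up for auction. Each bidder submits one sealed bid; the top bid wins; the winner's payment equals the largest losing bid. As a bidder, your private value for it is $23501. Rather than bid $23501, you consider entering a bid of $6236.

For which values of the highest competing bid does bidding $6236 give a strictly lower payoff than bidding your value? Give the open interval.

If the competing bid is below $6236, both bids win at the same price — no difference.
If it is above $23501, both bids lose — no difference.
If it lies strictly between $6236 and $23501, bidding your value wins at a price below your value (positive payoff) while bidding $6236 loses (payoff 0).
So the deviation strictly hurts on the open interval ($6236, $23501).
Because the price is fixed by the runner-up's bid, deviating from your value can only change a good outcome into a bad one — never the reverse.

($6236, $23501)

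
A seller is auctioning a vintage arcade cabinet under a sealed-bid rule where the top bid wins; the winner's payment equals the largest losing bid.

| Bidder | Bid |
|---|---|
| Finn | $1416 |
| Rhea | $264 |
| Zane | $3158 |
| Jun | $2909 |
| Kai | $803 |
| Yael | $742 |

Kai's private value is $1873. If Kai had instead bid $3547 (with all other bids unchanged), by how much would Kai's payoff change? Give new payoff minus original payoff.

−$1285

The highest bid among the other bidders is $3158; Kai's bid doesn't change that.
Original bid $803: Kai is not highest (top rival bid is $3158); payoff $0.
Alternative bid $3547: Kai is highest, pays the top rival bid $3158; payoff $1873 − $3158 = −$1285.
Change in payoff = −$1285 − ($0) = −$1285.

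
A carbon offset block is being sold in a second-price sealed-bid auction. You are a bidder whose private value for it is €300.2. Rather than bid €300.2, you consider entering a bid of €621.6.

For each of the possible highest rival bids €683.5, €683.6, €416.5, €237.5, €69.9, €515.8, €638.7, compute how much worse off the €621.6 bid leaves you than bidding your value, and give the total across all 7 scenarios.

€331.9

The deviation costs you only when the competing bid falls strictly between €300.2 and €621.6; elsewhere both bids give the same outcome.
€683.5: outcomes coincide → loss €0.
€683.6: outcomes coincide → loss €0.
€416.5: truthful payoff €0, deviation payoff −€116.3 → loss €116.3.
€237.5: outcomes coincide → loss €0.
€69.9: outcomes coincide → loss €0.
€515.8: truthful payoff €0, deviation payoff −€215.6 → loss €215.6.
€638.7: outcomes coincide → loss €0.
Total loss = €116.3 + €215.6 = €331.9.
Truthful bidding weakly dominates here: raising your bid can only win items priced above your value, and lowering it can only forfeit items priced below.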